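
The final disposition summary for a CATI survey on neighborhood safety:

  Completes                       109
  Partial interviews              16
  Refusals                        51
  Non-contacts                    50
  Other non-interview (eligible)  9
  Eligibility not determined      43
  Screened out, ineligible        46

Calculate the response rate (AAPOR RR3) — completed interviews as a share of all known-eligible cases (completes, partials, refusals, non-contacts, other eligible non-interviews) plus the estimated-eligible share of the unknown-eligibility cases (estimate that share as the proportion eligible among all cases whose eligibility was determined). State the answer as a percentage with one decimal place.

40.2%

Num: 109
Determined eligible: 109 + 16 + 51 + 50 + 9 = 235
e = 235 / (235 + 46) = 235 / 281 = 0.8363
Estimated eligible among unknowns: 0.8363 × 43 = 35.96
Denominator: 235 + 35.96 = 270.96
RR3 = 109 / 270.96 = 0.4023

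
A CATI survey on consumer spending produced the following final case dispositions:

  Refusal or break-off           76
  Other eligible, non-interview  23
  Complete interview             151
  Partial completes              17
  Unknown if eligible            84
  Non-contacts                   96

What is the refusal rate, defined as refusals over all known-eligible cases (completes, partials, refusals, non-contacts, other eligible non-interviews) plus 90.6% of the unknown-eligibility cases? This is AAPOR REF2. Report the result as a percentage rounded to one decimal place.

17.3%

Numerator → 76
Known eligible → 151 + 17 + 76 + 96 + 23 = 363
Eligible share of unknowns → 0.9060 × 84 = 76.10
Denom → 363 + 76.10 = 439.10
REF2 = 76 / 439.10 = 0.1731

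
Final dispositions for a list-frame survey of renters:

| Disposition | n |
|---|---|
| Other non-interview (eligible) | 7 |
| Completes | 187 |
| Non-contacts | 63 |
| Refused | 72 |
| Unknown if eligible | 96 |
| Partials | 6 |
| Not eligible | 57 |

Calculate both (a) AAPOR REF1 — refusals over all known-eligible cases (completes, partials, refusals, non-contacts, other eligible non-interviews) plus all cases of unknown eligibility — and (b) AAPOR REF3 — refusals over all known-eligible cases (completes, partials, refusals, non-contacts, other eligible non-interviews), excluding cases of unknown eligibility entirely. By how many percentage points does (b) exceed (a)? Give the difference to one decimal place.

Numerator → 72
Denominator → 187 + 6 + 72 + 63 + 7 + 96 = 431
REF1 = 72 / 431 = 0.1671
Denominator → 187 + 6 + 72 + 63 + 7 = 335
REF3 = 72 / 335 = 0.2149
Difference = 21.49 − 16.71 = 4.78 percentage points

4.8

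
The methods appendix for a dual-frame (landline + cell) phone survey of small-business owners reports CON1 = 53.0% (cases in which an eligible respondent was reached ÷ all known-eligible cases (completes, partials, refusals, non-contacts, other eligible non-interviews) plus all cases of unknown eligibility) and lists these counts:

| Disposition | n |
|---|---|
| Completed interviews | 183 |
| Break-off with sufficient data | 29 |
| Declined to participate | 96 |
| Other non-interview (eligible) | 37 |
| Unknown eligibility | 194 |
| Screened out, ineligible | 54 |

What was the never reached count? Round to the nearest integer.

Num = 183 + 29 + 96 + 37 = 345
CON1 = 345 / D = 0.530
D = 345 / 0.530 = 650.9
Remaining denominator categories sum to 539
never reached = 650.9 − 539 ≈ 112

112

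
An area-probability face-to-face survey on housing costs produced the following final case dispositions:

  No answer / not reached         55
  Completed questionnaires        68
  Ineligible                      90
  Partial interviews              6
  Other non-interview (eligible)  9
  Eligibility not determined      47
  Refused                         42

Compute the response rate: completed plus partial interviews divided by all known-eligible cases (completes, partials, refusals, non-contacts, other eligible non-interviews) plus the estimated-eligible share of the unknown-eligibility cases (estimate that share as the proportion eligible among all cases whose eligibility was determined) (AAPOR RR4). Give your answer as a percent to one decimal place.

Num: 68 + 6 = 74
Eligible (known): 68 + 6 + 42 + 55 + 9 = 180
e = 180 / (180 + 90) = 180 / 270 = 0.6667
Estimated eligible among unknowns: 0.6667 × 47 = 31.33
Base: 180 + 31.33 = 211.33
RR4 = 74 / 211.33 = 0.3502

35.0%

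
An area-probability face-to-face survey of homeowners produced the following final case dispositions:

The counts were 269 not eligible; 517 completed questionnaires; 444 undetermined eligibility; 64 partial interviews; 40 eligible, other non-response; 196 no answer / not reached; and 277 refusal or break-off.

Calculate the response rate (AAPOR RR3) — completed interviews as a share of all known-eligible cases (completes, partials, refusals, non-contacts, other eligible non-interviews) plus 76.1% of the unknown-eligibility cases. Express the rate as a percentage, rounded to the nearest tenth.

Num: 517
Determined eligible: 517 + 64 + 277 + 196 + 40 = 1094
Eligible share of unknowns: 0.7610 × 444 = 337.88
Denom: 1094 + 337.88 = 1431.88
RR3 = 517 / 1431.88 = 0.3611

36.1%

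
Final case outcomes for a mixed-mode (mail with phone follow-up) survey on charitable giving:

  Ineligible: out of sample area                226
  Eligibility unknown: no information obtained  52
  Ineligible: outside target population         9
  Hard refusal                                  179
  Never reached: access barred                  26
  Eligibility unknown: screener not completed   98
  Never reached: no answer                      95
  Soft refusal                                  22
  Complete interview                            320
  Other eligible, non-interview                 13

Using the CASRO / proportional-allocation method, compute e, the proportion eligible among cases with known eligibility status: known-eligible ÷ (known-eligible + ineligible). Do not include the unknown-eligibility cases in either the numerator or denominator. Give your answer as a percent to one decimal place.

Refusal or break-off = 179 + 22 = 201
Non-contacts = 95 + 26 = 121
Undetermined eligibility = 98 + 52 = 150
Screened out, ineligible = 9 + 226 = 235
Determined eligible → 320 + 201 + 121 + 13 = 655
e = 655 / (655 + 235) = 655 / 890 = 0.7360

73.6%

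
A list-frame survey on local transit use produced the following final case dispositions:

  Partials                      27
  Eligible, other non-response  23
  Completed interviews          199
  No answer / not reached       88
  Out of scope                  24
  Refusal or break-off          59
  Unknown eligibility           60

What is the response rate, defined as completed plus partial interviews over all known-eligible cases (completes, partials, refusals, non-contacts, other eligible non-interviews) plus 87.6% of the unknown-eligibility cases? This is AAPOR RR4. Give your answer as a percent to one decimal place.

Numerator = 199 + 27 = 226
Determined eligible = 199 + 27 + 59 + 88 + 23 = 396
Estimated eligible among unknowns = 0.8760 × 60 = 52.56
Denominator = 396 + 52.56 = 448.56
RR4 = 226 / 448.56 = 0.5038

50.4%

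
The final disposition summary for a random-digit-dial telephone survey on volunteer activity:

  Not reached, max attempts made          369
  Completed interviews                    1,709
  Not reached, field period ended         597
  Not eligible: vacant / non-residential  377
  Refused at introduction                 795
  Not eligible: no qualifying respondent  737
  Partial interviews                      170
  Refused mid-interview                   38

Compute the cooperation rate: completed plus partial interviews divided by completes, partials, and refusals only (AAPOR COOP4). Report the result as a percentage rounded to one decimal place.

69.3%

Declined to participate = 795 + 38 = 833
No contact after all attempts = 597 + 369 = 966
Ineligible = 737 + 377 = 1114
Num: 1709 + 170 = 1879
Base: 1709 + 170 + 833 = 2712
COOP4 = 1879 / 2712 = 0.6928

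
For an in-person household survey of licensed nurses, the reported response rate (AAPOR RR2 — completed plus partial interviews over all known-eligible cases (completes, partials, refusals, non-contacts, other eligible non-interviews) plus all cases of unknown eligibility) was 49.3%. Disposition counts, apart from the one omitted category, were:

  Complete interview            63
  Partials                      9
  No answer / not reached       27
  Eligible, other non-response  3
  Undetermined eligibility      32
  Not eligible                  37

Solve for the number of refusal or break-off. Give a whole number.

12

Numerator: 63 + 9 = 72
RR2 = 72 / D = 0.493
D = 72 / 0.493 = 146.0
Rest of base = 134
refusal or break-off = 146.0 − 134 ≈ 12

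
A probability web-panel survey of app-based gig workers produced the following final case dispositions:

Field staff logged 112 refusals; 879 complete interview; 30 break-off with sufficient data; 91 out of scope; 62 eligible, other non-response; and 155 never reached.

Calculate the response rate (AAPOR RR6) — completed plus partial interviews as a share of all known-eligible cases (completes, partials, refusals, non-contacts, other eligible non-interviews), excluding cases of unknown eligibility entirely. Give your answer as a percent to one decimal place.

73.4%

Num = 879 + 30 = 909
Denominator = 879 + 30 + 112 + 155 + 62 = 1238
RR6 = 909 / 1238 = 0.7342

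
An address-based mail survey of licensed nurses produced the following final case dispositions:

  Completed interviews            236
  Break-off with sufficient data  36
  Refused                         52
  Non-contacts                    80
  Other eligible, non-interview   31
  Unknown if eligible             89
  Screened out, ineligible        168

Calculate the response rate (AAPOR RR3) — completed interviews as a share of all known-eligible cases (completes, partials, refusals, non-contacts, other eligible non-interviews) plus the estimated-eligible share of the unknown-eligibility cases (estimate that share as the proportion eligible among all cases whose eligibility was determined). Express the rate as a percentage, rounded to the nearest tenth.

Numerator → 236
Determined eligible → 236 + 36 + 52 + 80 + 31 = 435
e = 435 / (435 + 168) = 435 / 603 = 0.7214
e × U → 0.7214 × 89 = 64.20
Denom → 435 + 64.20 = 499.20
RR3 = 236 / 499.20 = 0.4728

47.3%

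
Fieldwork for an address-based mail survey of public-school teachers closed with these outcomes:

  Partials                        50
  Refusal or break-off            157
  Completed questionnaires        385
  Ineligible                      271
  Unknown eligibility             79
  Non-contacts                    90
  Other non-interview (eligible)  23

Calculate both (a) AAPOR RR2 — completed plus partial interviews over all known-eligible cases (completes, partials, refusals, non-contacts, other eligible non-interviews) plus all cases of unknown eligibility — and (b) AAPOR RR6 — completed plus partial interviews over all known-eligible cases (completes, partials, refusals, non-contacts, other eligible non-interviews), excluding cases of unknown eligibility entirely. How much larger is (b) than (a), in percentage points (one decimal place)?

Numerator → 385 + 50 = 435
Denom → 385 + 50 + 157 + 90 + 23 + 79 = 784
RR2 = 435 / 784 = 0.5548
Denom → 385 + 50 + 157 + 90 + 23 = 705
RR6 = 435 / 705 = 0.6170
Difference = 61.70 − 55.48 = 6.22 percentage points

6.2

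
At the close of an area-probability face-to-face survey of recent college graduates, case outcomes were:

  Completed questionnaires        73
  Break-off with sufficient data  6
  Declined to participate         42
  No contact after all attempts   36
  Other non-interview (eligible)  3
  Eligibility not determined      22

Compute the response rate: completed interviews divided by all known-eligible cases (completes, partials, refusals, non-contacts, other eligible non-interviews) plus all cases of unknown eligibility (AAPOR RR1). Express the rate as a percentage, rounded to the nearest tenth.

Num → 73
Denominator → 73 + 6 + 42 + 36 + 3 + 22 = 182
RR1 = 73 / 182 = 0.4011

40.1%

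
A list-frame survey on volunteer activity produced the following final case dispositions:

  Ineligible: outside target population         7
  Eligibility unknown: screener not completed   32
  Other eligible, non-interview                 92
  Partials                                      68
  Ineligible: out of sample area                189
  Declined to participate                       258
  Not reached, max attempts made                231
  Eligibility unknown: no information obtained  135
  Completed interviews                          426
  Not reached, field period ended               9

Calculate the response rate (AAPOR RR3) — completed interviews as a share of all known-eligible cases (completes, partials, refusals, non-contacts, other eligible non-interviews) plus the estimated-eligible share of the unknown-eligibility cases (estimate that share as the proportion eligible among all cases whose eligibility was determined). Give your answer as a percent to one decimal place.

Non-contacts = 9 + 231 = 240
Unknown if eligible = 32 + 135 = 167
Out of scope = 7 + 189 = 196
Top = 426
Eligible (known) = 426 + 68 + 258 + 240 + 92 = 1084
e = 1084 / (1084 + 196) = 1084 / 1280 = 0.8469
e × U = 0.8469 × 167 = 141.43
Base = 1084 + 141.43 = 1225.43
RR3 = 426 / 1225.43 = 0.3476

34.8%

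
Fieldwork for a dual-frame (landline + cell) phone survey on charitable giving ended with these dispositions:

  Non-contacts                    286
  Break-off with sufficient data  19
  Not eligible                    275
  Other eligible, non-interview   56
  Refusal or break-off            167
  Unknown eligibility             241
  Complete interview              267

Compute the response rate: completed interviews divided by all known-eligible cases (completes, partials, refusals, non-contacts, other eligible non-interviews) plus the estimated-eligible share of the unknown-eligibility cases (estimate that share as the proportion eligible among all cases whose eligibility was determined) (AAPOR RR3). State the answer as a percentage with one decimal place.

Numerator: 267
Eligible (known): 267 + 19 + 167 + 286 + 56 = 795
e = 795 / (795 + 275) = 795 / 1070 = 0.7430
e × U: 0.7430 × 241 = 179.06
Denom: 795 + 179.06 = 974.06
RR3 = 267 / 974.06 = 0.2741

27.4%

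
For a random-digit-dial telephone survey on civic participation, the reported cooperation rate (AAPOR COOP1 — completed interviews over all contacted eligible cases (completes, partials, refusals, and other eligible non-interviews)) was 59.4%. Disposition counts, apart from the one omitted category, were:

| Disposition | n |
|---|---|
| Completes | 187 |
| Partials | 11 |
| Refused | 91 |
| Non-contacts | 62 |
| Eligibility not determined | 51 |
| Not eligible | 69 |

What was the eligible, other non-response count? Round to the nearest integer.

26

COOP1 = 187 / D = 0.594
D = 187 / 0.594 = 314.8
Remaining denominator categories sum to 289
eligible, other non-response = 314.8 − 289 ≈ 26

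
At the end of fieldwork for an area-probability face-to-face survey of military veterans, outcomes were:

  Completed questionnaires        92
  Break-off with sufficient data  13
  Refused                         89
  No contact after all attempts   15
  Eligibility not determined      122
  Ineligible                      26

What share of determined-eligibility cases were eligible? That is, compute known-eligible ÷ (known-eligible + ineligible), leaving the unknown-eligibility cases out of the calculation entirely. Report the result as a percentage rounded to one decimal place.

88.9%

Determined eligible = 92 + 13 + 89 + 15 = 209
e = 209 / (209 + 26) = 209 / 235 = 0.8894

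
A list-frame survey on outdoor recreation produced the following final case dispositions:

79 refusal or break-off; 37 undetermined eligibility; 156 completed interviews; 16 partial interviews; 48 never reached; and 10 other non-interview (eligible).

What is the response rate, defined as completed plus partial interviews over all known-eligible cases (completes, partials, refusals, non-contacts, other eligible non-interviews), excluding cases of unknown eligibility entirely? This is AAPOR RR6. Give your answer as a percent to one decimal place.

55.7%

Top = 156 + 16 = 172
Denom = 156 + 16 + 79 + 48 + 10 = 309
RR6 = 172 / 309 = 0.5566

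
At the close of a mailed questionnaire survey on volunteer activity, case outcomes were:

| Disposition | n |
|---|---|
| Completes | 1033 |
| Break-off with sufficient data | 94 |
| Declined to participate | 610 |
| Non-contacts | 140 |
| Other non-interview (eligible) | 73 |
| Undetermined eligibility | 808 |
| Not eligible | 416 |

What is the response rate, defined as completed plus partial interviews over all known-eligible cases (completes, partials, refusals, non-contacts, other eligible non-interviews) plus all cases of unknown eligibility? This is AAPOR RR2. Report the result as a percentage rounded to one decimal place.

Num = 1033 + 94 = 1127
Base = 1033 + 94 + 610 + 140 + 73 + 808 = 2758
RR2 = 1127 / 2758 = 0.4086

40.9%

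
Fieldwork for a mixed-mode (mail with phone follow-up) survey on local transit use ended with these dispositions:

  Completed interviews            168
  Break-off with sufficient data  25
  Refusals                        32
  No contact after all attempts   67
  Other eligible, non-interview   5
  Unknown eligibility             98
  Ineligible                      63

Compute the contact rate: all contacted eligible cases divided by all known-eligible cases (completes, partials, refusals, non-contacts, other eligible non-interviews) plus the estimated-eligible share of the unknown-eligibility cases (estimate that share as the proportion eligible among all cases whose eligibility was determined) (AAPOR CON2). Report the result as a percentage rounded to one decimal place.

60.9%

Num: 168 + 25 + 32 + 5 = 230
Known eligible: 168 + 25 + 32 + 67 + 5 = 297
e = 297 / (297 + 63) = 297 / 360 = 0.8250
Eligible share of unknowns: 0.8250 × 98 = 80.85
Denom: 297 + 80.85 = 377.85
CON2 = 230 / 377.85 = 0.6087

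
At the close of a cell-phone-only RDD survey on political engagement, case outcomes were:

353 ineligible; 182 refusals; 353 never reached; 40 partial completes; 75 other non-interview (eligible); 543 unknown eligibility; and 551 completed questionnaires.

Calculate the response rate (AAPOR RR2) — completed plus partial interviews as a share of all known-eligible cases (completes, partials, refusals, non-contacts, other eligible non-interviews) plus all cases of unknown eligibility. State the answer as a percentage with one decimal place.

33.9%

Numerator = 551 + 40 = 591
Denominator = 551 + 40 + 182 + 353 + 75 + 543 = 1744
RR2 = 591 / 1744 = 0.3389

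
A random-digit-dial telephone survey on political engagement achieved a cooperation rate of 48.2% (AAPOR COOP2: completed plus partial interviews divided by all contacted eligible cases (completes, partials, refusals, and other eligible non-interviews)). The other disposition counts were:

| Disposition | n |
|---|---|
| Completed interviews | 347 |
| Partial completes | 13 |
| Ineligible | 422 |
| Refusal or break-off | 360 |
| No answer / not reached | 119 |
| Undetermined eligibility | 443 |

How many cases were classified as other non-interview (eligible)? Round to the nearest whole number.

Num: 347 + 13 = 360
COOP2 = 360 / D = 0.482
D = 360 / 0.482 = 746.9
Other denominator terms total 720
other non-interview (eligible) = 746.9 − 720 ≈ 27

27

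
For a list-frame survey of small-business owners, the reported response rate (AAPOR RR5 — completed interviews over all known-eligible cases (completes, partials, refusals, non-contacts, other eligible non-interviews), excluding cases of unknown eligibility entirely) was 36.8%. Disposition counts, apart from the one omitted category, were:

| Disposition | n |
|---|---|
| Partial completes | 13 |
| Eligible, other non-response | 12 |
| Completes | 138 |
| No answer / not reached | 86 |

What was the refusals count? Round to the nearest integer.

RR5 = 138 / D = 0.368
D = 138 / 0.368 = 375.0
Remaining denominator categories sum to 249
refusals = 375.0 − 249 ≈ 126

126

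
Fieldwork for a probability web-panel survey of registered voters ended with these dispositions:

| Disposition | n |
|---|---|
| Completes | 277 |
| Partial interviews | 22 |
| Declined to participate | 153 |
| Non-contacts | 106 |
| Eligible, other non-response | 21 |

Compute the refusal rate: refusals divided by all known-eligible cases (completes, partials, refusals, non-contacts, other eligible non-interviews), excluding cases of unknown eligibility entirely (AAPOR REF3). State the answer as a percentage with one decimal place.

26.4%

Numerator: 153
Base: 277 + 22 + 153 + 106 + 21 = 579
REF3 = 153 / 579 = 0.2642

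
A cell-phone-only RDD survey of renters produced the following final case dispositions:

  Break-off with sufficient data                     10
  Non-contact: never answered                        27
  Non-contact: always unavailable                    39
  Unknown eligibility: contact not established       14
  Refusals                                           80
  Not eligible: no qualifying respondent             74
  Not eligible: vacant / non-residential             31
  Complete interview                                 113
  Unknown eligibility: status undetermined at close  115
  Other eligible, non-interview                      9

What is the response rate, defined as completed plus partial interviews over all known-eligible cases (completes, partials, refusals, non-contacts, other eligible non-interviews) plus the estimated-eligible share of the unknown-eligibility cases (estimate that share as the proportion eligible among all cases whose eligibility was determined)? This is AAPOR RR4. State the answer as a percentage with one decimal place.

33.1%

Never reached = 27 + 39 = 66
Eligibility not determined = 14 + 115 = 129
Out of scope = 74 + 31 = 105
Numerator = 113 + 10 = 123
Determined eligible = 113 + 10 + 80 + 66 + 9 = 278
e = 278 / (278 + 105) = 278 / 383 = 0.7258
Eligible share of unknowns = 0.7258 × 129 = 93.63
Denom = 278 + 93.63 = 371.63
RR4 = 123 / 371.63 = 0.3310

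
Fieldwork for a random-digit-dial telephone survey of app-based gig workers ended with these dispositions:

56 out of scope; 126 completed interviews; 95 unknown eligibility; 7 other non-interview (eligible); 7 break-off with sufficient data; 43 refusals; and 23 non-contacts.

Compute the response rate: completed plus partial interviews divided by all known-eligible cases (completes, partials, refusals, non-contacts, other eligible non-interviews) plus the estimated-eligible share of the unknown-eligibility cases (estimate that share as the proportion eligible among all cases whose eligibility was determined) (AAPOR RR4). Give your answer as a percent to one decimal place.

Numerator: 126 + 7 = 133
Determined eligible: 126 + 7 + 43 + 23 + 7 = 206
e = 206 / (206 + 56) = 206 / 262 = 0.7863
e × U: 0.7863 × 95 = 74.70
Denom: 206 + 74.70 = 280.70
RR4 = 133 / 280.70 = 0.4738

47.4%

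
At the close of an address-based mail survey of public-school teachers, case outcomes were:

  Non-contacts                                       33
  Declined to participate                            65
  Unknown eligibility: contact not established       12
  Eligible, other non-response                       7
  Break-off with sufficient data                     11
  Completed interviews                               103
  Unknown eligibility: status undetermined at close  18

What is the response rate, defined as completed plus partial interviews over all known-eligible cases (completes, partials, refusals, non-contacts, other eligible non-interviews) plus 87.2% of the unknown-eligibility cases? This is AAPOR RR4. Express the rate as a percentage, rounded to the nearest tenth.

46.5%

Eligibility not determined = 12 + 18 = 30
Top → 103 + 11 = 114
Eligible (known) → 103 + 11 + 65 + 33 + 7 = 219
e × U → 0.8720 × 30 = 26.16
Base → 219 + 26.16 = 245.16
RR4 = 114 / 245.16 = 0.4650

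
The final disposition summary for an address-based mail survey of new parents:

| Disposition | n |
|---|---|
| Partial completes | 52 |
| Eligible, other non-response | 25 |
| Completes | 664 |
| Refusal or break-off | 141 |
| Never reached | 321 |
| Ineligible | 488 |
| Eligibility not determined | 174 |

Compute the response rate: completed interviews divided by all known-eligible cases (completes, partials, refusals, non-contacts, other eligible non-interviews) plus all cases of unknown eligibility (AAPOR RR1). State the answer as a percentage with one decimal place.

48.2%

Numerator = 664
Denominator = 664 + 52 + 141 + 321 + 25 + 174 = 1377
RR1 = 664 / 1377 = 0.4822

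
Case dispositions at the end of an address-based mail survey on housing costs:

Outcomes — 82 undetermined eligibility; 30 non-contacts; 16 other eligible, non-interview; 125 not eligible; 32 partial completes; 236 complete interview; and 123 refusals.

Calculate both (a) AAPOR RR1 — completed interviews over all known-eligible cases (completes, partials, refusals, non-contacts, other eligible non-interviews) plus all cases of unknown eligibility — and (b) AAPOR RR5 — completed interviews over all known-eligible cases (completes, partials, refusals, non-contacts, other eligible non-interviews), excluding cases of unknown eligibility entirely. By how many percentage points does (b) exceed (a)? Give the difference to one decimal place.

8.5

Top = 236
Denominator = 236 + 32 + 123 + 30 + 16 + 82 = 519
RR1 = 236 / 519 = 0.4547
Denominator = 236 + 32 + 123 + 30 + 16 = 437
RR5 = 236 / 437 = 0.5400
Difference = 54.00 − 45.47 = 8.53 percentage points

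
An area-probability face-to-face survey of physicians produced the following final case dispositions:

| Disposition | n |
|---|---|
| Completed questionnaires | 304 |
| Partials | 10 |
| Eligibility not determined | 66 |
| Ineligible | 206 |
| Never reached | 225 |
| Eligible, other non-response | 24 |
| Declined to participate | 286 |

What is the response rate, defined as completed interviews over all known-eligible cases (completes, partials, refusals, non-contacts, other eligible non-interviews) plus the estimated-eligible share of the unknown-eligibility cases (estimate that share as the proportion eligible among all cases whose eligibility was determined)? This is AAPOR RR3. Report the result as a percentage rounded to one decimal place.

33.7%

Top: 304
Known eligible: 304 + 10 + 286 + 225 + 24 = 849
e = 849 / (849 + 206) = 849 / 1055 = 0.8047
Estimated eligible among unknowns: 0.8047 × 66 = 53.11
Base: 849 + 53.11 = 902.11
RR3 = 304 / 902.11 = 0.3370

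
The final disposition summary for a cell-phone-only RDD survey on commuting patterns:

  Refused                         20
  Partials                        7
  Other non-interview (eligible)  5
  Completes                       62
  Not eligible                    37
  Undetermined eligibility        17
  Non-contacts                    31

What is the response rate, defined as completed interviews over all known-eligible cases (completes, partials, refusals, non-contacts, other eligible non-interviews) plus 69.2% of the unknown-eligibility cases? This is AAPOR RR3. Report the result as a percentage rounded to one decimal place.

Num = 62
Determined eligible = 62 + 7 + 20 + 31 + 5 = 125
Estimated eligible among unknowns = 0.6920 × 17 = 11.76
Denom = 125 + 11.76 = 136.76
RR3 = 62 / 136.76 = 0.4533

45.3%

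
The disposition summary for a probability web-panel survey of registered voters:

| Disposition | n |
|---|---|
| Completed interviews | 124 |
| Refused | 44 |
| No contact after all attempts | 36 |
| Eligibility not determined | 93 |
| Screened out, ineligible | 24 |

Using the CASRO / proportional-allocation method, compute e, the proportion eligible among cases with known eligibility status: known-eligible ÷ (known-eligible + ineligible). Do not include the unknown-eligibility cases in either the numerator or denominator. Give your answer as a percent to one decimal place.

Eligible (known) = 124 + 44 + 36 = 204
e = 204 / (204 + 24) = 204 / 228 = 0.8947

89.5%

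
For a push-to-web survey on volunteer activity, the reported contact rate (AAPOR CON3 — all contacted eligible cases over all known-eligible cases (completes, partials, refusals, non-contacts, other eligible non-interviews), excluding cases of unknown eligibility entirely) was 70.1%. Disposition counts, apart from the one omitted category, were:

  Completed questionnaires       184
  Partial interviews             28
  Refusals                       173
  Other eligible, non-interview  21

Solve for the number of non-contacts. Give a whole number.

Numerator = 184 + 28 + 173 + 21 = 406
CON3 = 406 / D = 0.701
D = 406 / 0.701 = 579.2
Remaining denominator categories sum to 406
non-contacts = 579.2 − 406 ≈ 173

173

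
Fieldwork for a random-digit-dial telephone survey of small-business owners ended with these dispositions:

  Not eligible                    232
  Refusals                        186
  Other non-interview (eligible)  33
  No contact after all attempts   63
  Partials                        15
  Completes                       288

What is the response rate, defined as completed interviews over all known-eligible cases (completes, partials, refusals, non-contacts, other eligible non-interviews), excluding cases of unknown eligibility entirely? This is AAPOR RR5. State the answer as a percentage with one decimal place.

Num = 288
Denominator = 288 + 15 + 186 + 63 + 33 = 585
RR5 = 288 / 585 = 0.4923

49.2%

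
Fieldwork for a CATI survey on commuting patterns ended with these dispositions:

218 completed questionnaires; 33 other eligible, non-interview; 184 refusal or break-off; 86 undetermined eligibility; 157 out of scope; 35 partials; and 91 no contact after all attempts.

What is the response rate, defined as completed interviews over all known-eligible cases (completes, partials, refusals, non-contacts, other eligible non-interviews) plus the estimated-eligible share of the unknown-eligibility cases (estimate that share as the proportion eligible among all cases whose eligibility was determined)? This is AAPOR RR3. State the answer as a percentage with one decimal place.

Num: 218
Eligible (known): 218 + 35 + 184 + 91 + 33 = 561
e = 561 / (561 + 157) = 561 / 718 = 0.7813
Eligible share of unknowns: 0.7813 × 86 = 67.19
Denominator: 561 + 67.19 = 628.19
RR3 = 218 / 628.19 = 0.3470

34.7%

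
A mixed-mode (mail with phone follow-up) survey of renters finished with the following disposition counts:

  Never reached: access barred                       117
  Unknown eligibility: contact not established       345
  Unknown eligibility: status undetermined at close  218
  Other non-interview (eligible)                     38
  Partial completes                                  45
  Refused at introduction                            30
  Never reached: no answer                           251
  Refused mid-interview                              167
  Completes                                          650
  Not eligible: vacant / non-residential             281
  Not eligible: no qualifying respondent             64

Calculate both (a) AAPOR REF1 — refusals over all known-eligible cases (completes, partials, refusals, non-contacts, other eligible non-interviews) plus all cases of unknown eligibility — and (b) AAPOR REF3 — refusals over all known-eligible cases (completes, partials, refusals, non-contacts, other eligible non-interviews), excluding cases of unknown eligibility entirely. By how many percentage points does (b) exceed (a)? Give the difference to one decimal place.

4.6

Refusals = 30 + 167 = 197
Never reached = 251 + 117 = 368
Eligibility not determined = 345 + 218 = 563
Screened out, ineligible = 64 + 281 = 345
Top = 197
Base = 650 + 45 + 197 + 368 + 38 + 563 = 1861
REF1 = 197 / 1861 = 0.1059
Base = 650 + 45 + 197 + 368 + 38 = 1298
REF3 = 197 / 1298 = 0.1518
Difference = 15.18 − 10.59 = 4.59 percentage points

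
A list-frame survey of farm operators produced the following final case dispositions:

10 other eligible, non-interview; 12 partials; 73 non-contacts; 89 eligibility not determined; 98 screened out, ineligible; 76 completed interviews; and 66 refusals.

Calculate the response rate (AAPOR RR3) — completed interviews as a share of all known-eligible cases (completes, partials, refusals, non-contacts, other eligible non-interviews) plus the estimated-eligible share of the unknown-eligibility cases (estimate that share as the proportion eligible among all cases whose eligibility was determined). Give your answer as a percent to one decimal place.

25.3%

Top → 76
Known eligible → 76 + 12 + 66 + 73 + 10 = 237
e = 237 / (237 + 98) = 237 / 335 = 0.7075
Estimated eligible among unknowns → 0.7075 × 89 = 62.97
Denom → 237 + 62.97 = 299.97
RR3 = 76 / 299.97 = 0.2534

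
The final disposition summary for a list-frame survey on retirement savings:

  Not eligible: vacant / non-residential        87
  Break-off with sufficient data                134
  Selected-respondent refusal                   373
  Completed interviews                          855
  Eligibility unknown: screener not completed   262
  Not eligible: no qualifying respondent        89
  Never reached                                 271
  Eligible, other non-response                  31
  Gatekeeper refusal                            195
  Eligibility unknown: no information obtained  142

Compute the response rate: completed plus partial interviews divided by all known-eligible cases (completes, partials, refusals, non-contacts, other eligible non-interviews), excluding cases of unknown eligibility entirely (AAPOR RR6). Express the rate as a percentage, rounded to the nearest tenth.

53.2%

Refusals = 195 + 373 = 568
Unknown eligibility = 262 + 142 = 404
Screened out, ineligible = 89 + 87 = 176
Num: 855 + 134 = 989
Denominator: 855 + 134 + 568 + 271 + 31 = 1859
RR6 = 989 / 1859 = 0.5320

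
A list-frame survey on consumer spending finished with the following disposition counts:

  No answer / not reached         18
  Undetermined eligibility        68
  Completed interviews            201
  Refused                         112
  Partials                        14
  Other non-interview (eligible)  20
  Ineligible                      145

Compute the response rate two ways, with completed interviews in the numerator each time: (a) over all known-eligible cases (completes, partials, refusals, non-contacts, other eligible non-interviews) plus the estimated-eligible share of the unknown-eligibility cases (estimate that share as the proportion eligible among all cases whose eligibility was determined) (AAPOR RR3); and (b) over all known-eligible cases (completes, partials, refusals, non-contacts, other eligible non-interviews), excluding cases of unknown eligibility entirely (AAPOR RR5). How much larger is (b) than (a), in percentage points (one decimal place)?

6.5

Numerator: 201
Known eligible: 201 + 14 + 112 + 18 + 20 = 365
e = 365 / (365 + 145) = 365 / 510 = 0.7157
Eligible share of unknowns: 0.7157 × 68 = 48.67
Denominator: 365 + 48.67 = 413.67
RR3 = 201 / 413.67 = 0.4859
Denominator: 201 + 14 + 112 + 18 + 20 = 365
RR5 = 201 / 365 = 0.5507
Difference = 55.07 − 48.59 = 6.48 percentage points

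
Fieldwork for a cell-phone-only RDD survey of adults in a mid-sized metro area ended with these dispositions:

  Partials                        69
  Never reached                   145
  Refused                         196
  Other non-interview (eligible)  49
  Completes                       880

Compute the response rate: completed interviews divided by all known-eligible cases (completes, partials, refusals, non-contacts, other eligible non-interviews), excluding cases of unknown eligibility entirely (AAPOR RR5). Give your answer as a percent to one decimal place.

Numerator → 880
Denominator → 880 + 69 + 196 + 145 + 49 = 1339
RR5 = 880 / 1339 = 0.6572

65.7%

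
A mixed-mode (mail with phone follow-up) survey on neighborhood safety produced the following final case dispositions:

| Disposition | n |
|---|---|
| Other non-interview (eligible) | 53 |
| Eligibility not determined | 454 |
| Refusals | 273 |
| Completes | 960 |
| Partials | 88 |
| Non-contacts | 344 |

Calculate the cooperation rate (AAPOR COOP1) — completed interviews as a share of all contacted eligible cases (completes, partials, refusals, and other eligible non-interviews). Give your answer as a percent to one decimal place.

69.9%

Numerator = 960
Base = 960 + 88 + 273 + 53 = 1374
COOP1 = 960 / 1374 = 0.6987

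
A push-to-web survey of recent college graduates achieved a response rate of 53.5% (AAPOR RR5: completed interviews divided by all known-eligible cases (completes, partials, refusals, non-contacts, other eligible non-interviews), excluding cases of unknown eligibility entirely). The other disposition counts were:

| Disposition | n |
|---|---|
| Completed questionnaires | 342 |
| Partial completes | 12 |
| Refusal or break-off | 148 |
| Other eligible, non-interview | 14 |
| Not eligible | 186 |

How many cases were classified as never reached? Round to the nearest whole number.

123

RR5 = 342 / D = 0.535
D = 342 / 0.535 = 639.3
Other denominator terms total 516
never reached = 639.3 − 516 ≈ 123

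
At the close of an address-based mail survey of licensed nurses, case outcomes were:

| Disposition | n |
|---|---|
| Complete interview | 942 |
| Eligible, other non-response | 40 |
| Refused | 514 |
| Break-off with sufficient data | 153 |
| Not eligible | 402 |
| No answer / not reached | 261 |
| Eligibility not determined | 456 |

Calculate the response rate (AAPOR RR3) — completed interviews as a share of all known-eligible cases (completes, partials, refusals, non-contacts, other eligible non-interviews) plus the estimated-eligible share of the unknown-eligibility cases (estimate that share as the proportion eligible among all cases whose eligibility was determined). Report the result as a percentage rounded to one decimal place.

Numerator → 942
Determined eligible → 942 + 153 + 514 + 261 + 40 = 1910
e = 1910 / (1910 + 402) = 1910 / 2312 = 0.8261
e × U → 0.8261 × 456 = 376.70
Denom → 1910 + 376.70 = 2286.70
RR3 = 942 / 2286.70 = 0.4119

41.2%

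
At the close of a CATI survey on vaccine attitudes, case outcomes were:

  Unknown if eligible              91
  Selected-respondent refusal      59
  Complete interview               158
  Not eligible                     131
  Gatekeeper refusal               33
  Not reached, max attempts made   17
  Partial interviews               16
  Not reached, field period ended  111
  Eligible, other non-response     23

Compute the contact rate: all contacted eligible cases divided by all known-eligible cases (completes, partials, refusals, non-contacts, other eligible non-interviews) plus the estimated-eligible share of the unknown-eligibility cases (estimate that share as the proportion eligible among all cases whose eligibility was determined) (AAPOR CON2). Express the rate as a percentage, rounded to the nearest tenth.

Refusals = 33 + 59 = 92
Never reached = 111 + 17 = 128
Top: 158 + 16 + 92 + 23 = 289
Determined eligible: 158 + 16 + 92 + 128 + 23 = 417
e = 417 / (417 + 131) = 417 / 548 = 0.7609
Eligible share of unknowns: 0.7609 × 91 = 69.24
Denom: 417 + 69.24 = 486.24
CON2 = 289 / 486.24 = 0.5944

59.4%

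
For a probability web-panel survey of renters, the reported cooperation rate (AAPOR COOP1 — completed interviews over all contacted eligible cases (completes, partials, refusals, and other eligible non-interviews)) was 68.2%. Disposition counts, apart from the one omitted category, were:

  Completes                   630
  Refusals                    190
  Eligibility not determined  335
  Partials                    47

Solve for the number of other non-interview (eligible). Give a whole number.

COOP1 = 630 / D = 0.682
D = 630 / 0.682 = 923.8
Rest of base = 867
other non-interview (eligible) = 923.8 − 867 ≈ 57

57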